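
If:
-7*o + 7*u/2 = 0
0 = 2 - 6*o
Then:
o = 1/3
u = 2/3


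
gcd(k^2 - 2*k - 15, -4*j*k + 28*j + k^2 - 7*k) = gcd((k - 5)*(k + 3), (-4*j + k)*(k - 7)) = 1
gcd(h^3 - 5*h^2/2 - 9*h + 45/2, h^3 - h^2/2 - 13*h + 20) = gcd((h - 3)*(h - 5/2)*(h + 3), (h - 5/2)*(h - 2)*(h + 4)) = h - 5/2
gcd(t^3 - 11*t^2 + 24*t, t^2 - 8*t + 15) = t - 3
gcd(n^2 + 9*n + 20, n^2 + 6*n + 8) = n + 4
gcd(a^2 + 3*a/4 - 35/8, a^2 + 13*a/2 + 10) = a + 5/2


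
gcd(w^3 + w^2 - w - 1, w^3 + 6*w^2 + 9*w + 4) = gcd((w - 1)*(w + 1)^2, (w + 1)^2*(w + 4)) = w^2 + 2*w + 1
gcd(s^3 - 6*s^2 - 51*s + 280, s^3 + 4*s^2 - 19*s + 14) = s + 7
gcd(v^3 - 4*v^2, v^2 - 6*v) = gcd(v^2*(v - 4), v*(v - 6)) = v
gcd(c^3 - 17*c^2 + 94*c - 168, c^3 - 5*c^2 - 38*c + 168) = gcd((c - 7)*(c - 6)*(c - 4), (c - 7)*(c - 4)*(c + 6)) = c^2 - 11*c + 28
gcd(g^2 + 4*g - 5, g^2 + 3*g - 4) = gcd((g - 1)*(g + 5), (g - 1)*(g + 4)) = g - 1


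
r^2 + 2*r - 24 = (r - 4)*(r + 6)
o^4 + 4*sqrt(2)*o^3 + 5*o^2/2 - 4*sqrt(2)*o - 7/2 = (o - 1)*(o + 1)*(o + sqrt(2)/2)*(o + 7*sqrt(2)/2)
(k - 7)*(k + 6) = k^2 - k - 42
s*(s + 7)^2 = s^3 + 14*s^2 + 49*s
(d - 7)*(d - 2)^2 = d^3 - 11*d^2 + 32*d - 28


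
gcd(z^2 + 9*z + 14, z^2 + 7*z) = z + 7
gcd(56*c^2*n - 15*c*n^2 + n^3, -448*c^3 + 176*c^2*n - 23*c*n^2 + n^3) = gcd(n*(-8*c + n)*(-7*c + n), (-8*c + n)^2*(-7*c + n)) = 56*c^2 - 15*c*n + n^2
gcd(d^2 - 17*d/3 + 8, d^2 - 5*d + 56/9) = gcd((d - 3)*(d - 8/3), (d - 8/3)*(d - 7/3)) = d - 8/3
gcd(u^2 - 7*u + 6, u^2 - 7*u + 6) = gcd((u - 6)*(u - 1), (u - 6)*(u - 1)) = u^2 - 7*u + 6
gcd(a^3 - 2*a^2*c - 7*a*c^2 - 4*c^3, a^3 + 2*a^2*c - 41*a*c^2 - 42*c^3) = a + c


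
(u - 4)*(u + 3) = u^2 - u - 12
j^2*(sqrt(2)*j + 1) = sqrt(2)*j^3 + j^2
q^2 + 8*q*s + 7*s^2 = (q + s)*(q + 7*s)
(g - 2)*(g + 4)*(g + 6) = g^3 + 8*g^2 + 4*g - 48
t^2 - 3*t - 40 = (t - 8)*(t + 5)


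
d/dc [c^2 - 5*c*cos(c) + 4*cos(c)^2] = 5*c*sin(c) + 2*c - 4*sin(2*c) - 5*cos(c)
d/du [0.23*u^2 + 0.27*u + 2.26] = 0.46*u + 0.27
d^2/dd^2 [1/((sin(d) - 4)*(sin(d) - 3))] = (-4*sin(d)^4 + 21*sin(d)^3 + 5*sin(d)^2 - 126*sin(d) + 74)/((sin(d) - 4)^3*(sin(d) - 3)^3)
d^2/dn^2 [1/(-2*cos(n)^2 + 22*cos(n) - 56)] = (4*sin(n)^4 - 11*sin(n)^2 + 1397*cos(n)/4 - 33*cos(3*n)/4 - 179)/(2*(cos(n) - 7)^3*(cos(n) - 4)^3)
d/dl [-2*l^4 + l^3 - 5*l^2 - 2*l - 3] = -8*l^3 + 3*l^2 - 10*l - 2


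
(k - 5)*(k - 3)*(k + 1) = k^3 - 7*k^2 + 7*k + 15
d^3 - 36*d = d*(d - 6)*(d + 6)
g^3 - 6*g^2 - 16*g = g*(g - 8)*(g + 2)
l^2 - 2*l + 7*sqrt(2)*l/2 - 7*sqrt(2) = (l - 2)*(l + 7*sqrt(2)/2)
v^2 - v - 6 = (v - 3)*(v + 2)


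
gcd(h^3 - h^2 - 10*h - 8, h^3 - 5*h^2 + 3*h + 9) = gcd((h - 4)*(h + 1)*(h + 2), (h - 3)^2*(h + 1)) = h + 1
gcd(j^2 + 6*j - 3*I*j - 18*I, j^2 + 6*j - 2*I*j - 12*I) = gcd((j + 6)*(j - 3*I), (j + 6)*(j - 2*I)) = j + 6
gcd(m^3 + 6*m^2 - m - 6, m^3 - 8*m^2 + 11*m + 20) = m + 1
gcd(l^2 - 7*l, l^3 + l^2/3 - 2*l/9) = l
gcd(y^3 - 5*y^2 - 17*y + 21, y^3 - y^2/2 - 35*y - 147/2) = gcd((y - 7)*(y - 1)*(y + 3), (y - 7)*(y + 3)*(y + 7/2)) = y^2 - 4*y - 21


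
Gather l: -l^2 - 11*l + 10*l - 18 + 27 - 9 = -l^2 - l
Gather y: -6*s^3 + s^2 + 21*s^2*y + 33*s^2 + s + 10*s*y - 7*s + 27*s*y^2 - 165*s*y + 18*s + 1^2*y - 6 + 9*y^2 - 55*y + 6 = -6*s^3 + 34*s^2 + 12*s + y^2*(27*s + 9) + y*(21*s^2 - 155*s - 54)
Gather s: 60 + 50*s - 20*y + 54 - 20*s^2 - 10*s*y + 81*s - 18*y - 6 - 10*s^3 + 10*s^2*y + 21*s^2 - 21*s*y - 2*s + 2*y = -10*s^3 + s^2*(10*y + 1) + s*(129 - 31*y) - 36*y + 108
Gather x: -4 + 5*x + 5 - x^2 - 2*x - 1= -x^2 + 3*x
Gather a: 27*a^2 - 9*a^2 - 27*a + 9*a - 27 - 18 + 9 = 18*a^2 - 18*a - 36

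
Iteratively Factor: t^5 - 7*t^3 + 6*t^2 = (t - 2)*(t^4 + 2*t^3 - 3*t^2) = (t - 2)*(t + 3)*(t^3 - t^2) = t*(t - 2)*(t + 3)*(t^2 - t) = t*(t - 2)*(t - 1)*(t + 3)*(t)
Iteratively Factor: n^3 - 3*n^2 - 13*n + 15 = (n + 3)*(n^2 - 6*n + 5) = (n - 1)*(n + 3)*(n - 5)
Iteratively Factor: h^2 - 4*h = (h)*(h - 4)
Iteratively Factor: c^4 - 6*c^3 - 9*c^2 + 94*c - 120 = (c - 3)*(c^3 - 3*c^2 - 18*c + 40) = (c - 3)*(c + 4)*(c^2 - 7*c + 10) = (c - 5)*(c - 3)*(c + 4)*(c - 2)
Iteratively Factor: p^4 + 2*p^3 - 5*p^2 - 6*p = (p + 1)*(p^3 + p^2 - 6*p) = p*(p + 1)*(p^2 + p - 6) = p*(p + 1)*(p + 3)*(p - 2)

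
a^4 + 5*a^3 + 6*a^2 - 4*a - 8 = (a - 1)*(a + 2)^3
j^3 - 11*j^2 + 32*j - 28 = (j - 7)*(j - 2)^2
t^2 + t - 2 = (t - 1)*(t + 2)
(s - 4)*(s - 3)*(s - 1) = s^3 - 8*s^2 + 19*s - 12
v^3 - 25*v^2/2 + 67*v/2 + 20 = (v - 8)*(v - 5)*(v + 1/2)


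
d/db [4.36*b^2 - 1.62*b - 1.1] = 8.72*b - 1.62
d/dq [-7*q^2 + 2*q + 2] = 2 - 14*q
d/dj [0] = 0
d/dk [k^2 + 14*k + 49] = 2*k + 14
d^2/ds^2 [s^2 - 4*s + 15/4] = 2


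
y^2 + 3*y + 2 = (y + 1)*(y + 2)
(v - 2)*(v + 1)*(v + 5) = v^3 + 4*v^2 - 7*v - 10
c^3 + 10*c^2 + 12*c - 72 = (c - 2)*(c + 6)^2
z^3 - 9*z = z*(z - 3)*(z + 3)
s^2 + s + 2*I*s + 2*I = (s + 1)*(s + 2*I)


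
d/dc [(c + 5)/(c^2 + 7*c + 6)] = (c^2 + 7*c - (c + 5)*(2*c + 7) + 6)/(c^2 + 7*c + 6)^2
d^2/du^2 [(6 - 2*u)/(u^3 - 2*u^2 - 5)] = 4*(u^2*(u - 3)*(3*u - 4)^2 + (3*u^2 - 4*u + (u - 3)*(3*u - 2))*(-u^3 + 2*u^2 + 5))/(-u^3 + 2*u^2 + 5)^3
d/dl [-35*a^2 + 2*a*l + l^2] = 2*a + 2*l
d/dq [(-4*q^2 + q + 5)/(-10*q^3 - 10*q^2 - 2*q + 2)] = (-10*q^4 + 5*q^3 + 42*q^2 + 21*q + 3)/(25*q^6 + 50*q^5 + 35*q^4 - 9*q^2 - 2*q + 1)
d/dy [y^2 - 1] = 2*y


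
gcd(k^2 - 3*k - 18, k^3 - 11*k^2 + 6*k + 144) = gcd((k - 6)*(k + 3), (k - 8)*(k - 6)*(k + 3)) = k^2 - 3*k - 18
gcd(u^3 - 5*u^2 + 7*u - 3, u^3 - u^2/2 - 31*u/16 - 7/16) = 1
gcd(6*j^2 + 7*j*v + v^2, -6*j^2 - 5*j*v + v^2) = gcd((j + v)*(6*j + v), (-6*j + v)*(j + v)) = j + v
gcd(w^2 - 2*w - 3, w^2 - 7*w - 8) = w + 1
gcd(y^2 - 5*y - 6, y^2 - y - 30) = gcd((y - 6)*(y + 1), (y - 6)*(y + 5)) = y - 6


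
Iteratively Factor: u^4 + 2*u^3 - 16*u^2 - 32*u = (u + 4)*(u^3 - 2*u^2 - 8*u) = (u - 4)*(u + 4)*(u^2 + 2*u) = u*(u - 4)*(u + 4)*(u + 2)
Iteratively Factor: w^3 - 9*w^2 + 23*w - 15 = (w - 1)*(w^2 - 8*w + 15) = (w - 3)*(w - 1)*(w - 5)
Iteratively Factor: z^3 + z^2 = (z + 1)*(z^2) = z*(z + 1)*(z)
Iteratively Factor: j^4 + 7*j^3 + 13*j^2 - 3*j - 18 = (j + 3)*(j^3 + 4*j^2 + j - 6) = (j - 1)*(j + 3)*(j^2 + 5*j + 6) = (j - 1)*(j + 3)^2*(j + 2)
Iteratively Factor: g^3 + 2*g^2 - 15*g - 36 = (g + 3)*(g^2 - g - 12) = (g - 4)*(g + 3)*(g + 3)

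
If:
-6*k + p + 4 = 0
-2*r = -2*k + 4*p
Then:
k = 8/11 - r/11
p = 4/11 - 6*r/11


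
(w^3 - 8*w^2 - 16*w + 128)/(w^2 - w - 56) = (w^2 - 16)/(w + 7)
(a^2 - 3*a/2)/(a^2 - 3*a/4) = 2*(2*a - 3)/(4*a - 3)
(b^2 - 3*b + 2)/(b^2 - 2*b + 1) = (b - 2)/(b - 1)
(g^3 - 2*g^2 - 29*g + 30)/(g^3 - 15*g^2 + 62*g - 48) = (g + 5)/(g - 8)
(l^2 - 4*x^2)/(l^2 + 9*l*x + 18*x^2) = (l^2 - 4*x^2)/(l^2 + 9*l*x + 18*x^2)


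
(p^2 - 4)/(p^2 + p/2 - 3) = 2*(p - 2)/(2*p - 3)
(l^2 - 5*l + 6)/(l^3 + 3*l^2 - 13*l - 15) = (l - 2)/(l^2 + 6*l + 5)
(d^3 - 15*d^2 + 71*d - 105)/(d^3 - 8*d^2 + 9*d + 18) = (d^2 - 12*d + 35)/(d^2 - 5*d - 6)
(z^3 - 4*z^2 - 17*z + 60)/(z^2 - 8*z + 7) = (z^3 - 4*z^2 - 17*z + 60)/(z^2 - 8*z + 7)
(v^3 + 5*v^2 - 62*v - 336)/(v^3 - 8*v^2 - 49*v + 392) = (v + 6)/(v - 7)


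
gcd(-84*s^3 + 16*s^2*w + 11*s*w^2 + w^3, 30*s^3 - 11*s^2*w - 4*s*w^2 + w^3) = 2*s - w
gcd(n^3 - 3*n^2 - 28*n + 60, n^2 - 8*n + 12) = n^2 - 8*n + 12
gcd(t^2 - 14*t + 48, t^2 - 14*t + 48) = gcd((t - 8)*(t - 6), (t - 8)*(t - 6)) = t^2 - 14*t + 48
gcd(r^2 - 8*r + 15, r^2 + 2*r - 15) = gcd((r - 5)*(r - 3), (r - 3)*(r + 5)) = r - 3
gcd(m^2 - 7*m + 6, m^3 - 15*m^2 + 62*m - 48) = m^2 - 7*m + 6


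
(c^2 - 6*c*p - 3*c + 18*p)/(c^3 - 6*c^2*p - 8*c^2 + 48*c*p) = (c - 3)/(c*(c - 8))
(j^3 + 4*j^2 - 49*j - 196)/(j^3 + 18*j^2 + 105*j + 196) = (j - 7)/(j + 7)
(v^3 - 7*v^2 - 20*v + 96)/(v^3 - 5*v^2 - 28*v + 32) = (v - 3)/(v - 1)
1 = 1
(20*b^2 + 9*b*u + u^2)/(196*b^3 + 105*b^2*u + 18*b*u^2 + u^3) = (5*b + u)/(49*b^2 + 14*b*u + u^2)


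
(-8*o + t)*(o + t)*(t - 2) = -8*o^2*t + 16*o^2 - 7*o*t^2 + 14*o*t + t^3 - 2*t^2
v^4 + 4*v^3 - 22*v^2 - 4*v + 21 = (v - 3)*(v - 1)*(v + 1)*(v + 7)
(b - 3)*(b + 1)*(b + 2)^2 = b^4 + 2*b^3 - 7*b^2 - 20*b - 12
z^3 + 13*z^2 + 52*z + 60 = (z + 2)*(z + 5)*(z + 6)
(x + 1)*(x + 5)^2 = x^3 + 11*x^2 + 35*x + 25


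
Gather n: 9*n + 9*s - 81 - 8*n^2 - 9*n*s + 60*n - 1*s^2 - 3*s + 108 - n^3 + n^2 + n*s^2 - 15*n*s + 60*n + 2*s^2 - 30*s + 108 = -n^3 - 7*n^2 + n*(s^2 - 24*s + 129) + s^2 - 24*s + 135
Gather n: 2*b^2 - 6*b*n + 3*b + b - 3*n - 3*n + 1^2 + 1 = 2*b^2 + 4*b + n*(-6*b - 6) + 2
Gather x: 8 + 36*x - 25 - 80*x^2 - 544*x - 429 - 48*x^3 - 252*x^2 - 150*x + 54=-48*x^3 - 332*x^2 - 658*x - 392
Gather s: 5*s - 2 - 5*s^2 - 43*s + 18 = -5*s^2 - 38*s + 16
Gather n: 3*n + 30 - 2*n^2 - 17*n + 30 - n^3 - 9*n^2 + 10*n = -n^3 - 11*n^2 - 4*n + 60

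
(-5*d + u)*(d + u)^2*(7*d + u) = -35*d^4 - 68*d^3*u - 30*d^2*u^2 + 4*d*u^3 + u^4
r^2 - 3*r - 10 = (r - 5)*(r + 2)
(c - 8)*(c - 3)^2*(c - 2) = c^4 - 16*c^3 + 85*c^2 - 186*c + 144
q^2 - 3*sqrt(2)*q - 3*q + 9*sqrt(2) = (q - 3)*(q - 3*sqrt(2))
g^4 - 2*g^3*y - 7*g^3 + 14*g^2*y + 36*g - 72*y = (g - 6)*(g - 3)*(g + 2)*(g - 2*y)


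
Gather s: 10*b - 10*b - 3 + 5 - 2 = 0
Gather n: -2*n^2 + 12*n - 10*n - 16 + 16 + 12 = -2*n^2 + 2*n + 12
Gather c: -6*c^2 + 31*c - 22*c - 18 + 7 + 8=-6*c^2 + 9*c - 3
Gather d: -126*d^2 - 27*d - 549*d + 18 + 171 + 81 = -126*d^2 - 576*d + 270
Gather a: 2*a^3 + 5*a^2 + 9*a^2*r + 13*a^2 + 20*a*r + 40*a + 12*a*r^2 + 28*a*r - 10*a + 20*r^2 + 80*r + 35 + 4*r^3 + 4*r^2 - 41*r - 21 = 2*a^3 + a^2*(9*r + 18) + a*(12*r^2 + 48*r + 30) + 4*r^3 + 24*r^2 + 39*r + 14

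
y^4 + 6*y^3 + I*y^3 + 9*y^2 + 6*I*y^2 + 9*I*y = y*(y + 3)^2*(y + I)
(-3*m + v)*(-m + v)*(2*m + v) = 6*m^3 - 5*m^2*v - 2*m*v^2 + v^3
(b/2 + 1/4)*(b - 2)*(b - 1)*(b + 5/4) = b^4/2 - 5*b^3/8 - 21*b^2/16 + 13*b/16 + 5/8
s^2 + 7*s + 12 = (s + 3)*(s + 4)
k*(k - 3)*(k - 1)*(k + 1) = k^4 - 3*k^3 - k^2 + 3*k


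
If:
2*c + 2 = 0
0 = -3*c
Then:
No Solution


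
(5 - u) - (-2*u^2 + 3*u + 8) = 2*u^2 - 4*u - 3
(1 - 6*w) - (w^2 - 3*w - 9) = -w^2 - 3*w + 10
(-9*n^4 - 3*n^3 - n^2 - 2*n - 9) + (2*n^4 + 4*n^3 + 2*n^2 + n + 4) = -7*n^4 + n^3 + n^2 - n - 5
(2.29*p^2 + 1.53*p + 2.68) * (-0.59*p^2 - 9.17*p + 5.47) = -1.3511*p^4 - 21.902*p^3 - 3.085*p^2 - 16.2065*p + 14.6596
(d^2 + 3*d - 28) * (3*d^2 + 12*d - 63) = 3*d^4 + 21*d^3 - 111*d^2 - 525*d + 1764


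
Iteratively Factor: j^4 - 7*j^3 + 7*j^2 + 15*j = (j + 1)*(j^3 - 8*j^2 + 15*j) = j*(j + 1)*(j^2 - 8*j + 15) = j*(j - 5)*(j + 1)*(j - 3)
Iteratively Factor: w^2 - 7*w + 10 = (w - 2)*(w - 5)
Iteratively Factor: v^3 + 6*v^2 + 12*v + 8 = (v + 2)*(v^2 + 4*v + 4) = (v + 2)^2*(v + 2)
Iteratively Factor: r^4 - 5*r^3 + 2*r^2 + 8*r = (r - 2)*(r^3 - 3*r^2 - 4*r) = (r - 2)*(r + 1)*(r^2 - 4*r) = (r - 4)*(r - 2)*(r + 1)*(r)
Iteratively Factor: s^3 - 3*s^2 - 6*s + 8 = (s + 2)*(s^2 - 5*s + 4) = (s - 4)*(s + 2)*(s - 1)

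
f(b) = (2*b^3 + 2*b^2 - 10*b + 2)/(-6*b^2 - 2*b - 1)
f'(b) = (12*b + 2)*(2*b^3 + 2*b^2 - 10*b + 2)/(-6*b^2 - 2*b - 1)^2 + (6*b^2 + 4*b - 10)/(-6*b^2 - 2*b - 1) = 2*(-6*b^4 - 4*b^3 - 35*b^2 + 10*b + 7)/(36*b^4 + 24*b^3 + 16*b^2 + 4*b + 1)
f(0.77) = 0.59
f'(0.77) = -0.54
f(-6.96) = 1.82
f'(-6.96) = -0.38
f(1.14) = 0.35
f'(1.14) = -0.70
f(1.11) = 0.37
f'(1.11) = -0.70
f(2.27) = -0.36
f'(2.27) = -0.54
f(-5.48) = 1.25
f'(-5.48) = -0.40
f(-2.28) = -0.42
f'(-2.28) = -0.82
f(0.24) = 0.14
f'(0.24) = 4.39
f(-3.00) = 0.08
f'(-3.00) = -0.60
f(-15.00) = 4.65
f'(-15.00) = -0.34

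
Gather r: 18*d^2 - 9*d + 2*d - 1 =18*d^2 - 7*d - 1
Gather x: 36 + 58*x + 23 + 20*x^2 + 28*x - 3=20*x^2 + 86*x + 56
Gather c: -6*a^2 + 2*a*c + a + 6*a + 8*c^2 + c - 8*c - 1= -6*a^2 + 7*a + 8*c^2 + c*(2*a - 7) - 1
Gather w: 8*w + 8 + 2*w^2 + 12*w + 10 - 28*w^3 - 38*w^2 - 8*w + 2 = -28*w^3 - 36*w^2 + 12*w + 20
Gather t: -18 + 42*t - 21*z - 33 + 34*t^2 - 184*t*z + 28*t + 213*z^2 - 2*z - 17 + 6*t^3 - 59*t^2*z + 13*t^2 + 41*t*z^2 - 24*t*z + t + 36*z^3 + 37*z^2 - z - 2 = 6*t^3 + t^2*(47 - 59*z) + t*(41*z^2 - 208*z + 71) + 36*z^3 + 250*z^2 - 24*z - 70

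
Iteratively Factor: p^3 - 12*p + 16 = (p - 2)*(p^2 + 2*p - 8) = (p - 2)*(p + 4)*(p - 2)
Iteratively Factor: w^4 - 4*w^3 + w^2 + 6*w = (w - 3)*(w^3 - w^2 - 2*w) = (w - 3)*(w + 1)*(w^2 - 2*w) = (w - 3)*(w - 2)*(w + 1)*(w)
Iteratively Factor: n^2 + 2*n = (n)*(n + 2)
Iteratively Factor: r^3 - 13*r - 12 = (r + 1)*(r^2 - r - 12) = (r - 4)*(r + 1)*(r + 3)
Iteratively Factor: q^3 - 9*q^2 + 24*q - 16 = (q - 1)*(q^2 - 8*q + 16) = (q - 4)*(q - 1)*(q - 4)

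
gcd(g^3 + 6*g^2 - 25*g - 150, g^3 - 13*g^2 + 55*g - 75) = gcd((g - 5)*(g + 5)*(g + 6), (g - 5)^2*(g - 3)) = g - 5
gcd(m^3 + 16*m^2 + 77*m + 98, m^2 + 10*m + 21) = m + 7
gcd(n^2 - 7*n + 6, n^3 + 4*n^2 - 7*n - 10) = 1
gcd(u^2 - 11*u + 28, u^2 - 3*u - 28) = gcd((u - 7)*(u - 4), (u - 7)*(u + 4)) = u - 7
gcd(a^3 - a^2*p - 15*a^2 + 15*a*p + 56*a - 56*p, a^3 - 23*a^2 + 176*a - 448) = a^2 - 15*a + 56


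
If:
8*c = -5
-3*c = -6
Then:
No Solution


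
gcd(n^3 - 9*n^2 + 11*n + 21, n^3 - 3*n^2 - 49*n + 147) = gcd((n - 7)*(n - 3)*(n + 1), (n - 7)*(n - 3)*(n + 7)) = n^2 - 10*n + 21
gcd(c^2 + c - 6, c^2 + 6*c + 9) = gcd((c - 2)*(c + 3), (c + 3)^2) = c + 3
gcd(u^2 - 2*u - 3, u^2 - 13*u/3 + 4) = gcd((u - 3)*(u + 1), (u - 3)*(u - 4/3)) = u - 3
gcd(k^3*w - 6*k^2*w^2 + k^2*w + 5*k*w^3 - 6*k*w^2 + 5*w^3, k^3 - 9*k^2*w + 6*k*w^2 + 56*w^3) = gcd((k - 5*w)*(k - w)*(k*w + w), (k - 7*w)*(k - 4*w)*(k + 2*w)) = 1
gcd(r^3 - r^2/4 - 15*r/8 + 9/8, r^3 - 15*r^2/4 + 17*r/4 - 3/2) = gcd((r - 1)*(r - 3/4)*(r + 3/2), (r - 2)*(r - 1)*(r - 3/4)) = r^2 - 7*r/4 + 3/4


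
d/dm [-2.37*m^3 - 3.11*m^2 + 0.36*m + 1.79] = -7.11*m^2 - 6.22*m + 0.36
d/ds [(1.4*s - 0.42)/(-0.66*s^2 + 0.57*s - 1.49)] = (0.924*s^2 - 0.5544*s - 1.8466)/(0.4356*s^4 - 0.7524*s^3 + 2.2917*s^2 - 1.6986*s + 2.2201)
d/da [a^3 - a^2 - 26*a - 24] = 3*a^2 - 2*a - 26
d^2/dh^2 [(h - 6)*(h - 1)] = 2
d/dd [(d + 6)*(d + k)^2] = (d + k)*(3*d + k + 12)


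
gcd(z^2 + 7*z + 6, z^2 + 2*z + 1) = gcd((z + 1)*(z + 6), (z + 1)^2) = z + 1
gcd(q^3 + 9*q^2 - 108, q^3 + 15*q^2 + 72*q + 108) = q^2 + 12*q + 36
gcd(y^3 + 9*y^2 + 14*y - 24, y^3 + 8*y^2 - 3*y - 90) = y + 6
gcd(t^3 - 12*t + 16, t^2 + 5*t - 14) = t - 2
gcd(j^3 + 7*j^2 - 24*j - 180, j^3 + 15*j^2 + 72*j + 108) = j^2 + 12*j + 36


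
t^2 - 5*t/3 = t*(t - 5/3)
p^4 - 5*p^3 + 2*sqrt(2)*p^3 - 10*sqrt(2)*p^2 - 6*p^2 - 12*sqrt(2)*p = p*(p - 6)*(p + 1)*(p + 2*sqrt(2))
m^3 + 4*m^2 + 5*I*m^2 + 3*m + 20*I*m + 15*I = (m + 1)*(m + 3)*(m + 5*I)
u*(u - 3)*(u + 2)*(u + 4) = u^4 + 3*u^3 - 10*u^2 - 24*u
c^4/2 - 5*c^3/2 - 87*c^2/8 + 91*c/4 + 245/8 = (c/2 + 1/2)*(c - 7)*(c - 5/2)*(c + 7/2)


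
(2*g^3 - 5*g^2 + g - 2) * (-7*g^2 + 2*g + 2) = -14*g^5 + 39*g^4 - 13*g^3 + 6*g^2 - 2*g - 4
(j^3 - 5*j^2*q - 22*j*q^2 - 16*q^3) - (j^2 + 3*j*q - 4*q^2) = j^3 - 5*j^2*q - j^2 - 22*j*q^2 - 3*j*q - 16*q^3 + 4*q^2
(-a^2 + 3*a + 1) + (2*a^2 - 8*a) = a^2 - 5*a + 1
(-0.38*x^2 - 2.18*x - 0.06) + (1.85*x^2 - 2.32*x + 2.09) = 1.47*x^2 - 4.5*x + 2.03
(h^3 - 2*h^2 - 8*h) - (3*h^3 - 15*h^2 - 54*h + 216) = -2*h^3 + 13*h^2 + 46*h - 216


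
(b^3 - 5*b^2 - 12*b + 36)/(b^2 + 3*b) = b - 8 + 12/b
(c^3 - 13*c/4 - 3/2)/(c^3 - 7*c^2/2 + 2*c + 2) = (c + 3/2)/(c - 2)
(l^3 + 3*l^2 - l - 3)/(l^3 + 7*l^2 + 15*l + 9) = (l - 1)/(l + 3)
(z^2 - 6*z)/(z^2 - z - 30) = z/(z + 5)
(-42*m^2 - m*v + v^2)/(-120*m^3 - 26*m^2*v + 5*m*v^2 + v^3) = (-7*m + v)/(-20*m^2 - m*v + v^2)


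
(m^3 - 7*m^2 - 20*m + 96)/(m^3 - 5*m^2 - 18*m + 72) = (m - 8)/(m - 6)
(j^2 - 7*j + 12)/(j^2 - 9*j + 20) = (j - 3)/(j - 5)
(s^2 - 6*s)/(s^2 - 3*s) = (s - 6)/(s - 3)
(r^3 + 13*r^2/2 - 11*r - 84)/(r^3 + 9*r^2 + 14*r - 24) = (r - 7/2)/(r - 1)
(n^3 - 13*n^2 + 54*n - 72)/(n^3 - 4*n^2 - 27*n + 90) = (n - 4)/(n + 5)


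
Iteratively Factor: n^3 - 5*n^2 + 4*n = (n)*(n^2 - 5*n + 4) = n*(n - 4)*(n - 1)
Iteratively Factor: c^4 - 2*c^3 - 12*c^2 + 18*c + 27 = (c + 3)*(c^3 - 5*c^2 + 3*c + 9) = (c + 1)*(c + 3)*(c^2 - 6*c + 9) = (c - 3)*(c + 1)*(c + 3)*(c - 3)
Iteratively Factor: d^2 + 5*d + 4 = (d + 4)*(d + 1)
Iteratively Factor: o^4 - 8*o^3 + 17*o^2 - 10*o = (o - 1)*(o^3 - 7*o^2 + 10*o) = o*(o - 1)*(o^2 - 7*o + 10) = o*(o - 5)*(o - 1)*(o - 2)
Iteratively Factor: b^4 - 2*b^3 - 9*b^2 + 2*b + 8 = (b - 1)*(b^3 - b^2 - 10*b - 8) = (b - 1)*(b + 2)*(b^2 - 3*b - 4) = (b - 4)*(b - 1)*(b + 2)*(b + 1)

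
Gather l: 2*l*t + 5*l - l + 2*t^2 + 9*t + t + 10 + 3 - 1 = l*(2*t + 4) + 2*t^2 + 10*t + 12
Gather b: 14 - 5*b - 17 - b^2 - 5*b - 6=-b^2 - 10*b - 9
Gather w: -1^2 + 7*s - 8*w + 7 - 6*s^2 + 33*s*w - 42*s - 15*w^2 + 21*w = -6*s^2 - 35*s - 15*w^2 + w*(33*s + 13) + 6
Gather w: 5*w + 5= 5*w + 5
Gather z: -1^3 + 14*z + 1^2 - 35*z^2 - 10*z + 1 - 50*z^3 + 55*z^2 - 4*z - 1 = -50*z^3 + 20*z^2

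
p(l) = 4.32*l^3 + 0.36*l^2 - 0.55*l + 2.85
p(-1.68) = -15.69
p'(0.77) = 7.69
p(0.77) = 4.61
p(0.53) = 3.30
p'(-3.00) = 113.93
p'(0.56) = 3.92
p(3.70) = 224.56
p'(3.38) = 149.94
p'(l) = 12.96*l^2 + 0.72*l - 0.55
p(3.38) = 171.92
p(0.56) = 3.41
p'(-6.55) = 550.75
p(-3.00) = -108.90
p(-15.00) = -14487.90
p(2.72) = 90.95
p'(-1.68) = 34.82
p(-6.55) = -1192.07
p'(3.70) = 179.54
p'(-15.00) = 2904.65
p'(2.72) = 97.29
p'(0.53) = 3.47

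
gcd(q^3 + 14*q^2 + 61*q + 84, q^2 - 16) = q + 4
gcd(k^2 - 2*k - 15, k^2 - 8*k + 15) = k - 5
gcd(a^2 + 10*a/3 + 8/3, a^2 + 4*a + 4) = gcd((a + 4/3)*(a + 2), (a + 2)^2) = a + 2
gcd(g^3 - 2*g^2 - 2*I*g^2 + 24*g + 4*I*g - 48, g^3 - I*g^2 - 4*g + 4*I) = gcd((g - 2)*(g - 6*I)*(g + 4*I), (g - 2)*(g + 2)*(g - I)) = g - 2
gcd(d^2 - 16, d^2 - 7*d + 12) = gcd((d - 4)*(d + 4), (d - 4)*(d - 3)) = d - 4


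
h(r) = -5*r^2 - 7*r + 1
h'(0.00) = -7.00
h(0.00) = 1.00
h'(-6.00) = 53.00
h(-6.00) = -137.00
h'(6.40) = -71.00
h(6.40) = -248.60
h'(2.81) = -35.10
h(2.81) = -58.15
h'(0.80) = -15.00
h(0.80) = -7.80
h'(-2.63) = 19.30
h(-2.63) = -15.17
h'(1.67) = -23.70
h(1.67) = -24.63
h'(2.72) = -34.20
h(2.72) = -55.03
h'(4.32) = -50.20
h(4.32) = -122.55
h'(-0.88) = 1.80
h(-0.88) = 3.29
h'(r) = -10*r - 7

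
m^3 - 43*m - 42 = (m - 7)*(m + 1)*(m + 6)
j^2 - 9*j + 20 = (j - 5)*(j - 4)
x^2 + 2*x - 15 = (x - 3)*(x + 5)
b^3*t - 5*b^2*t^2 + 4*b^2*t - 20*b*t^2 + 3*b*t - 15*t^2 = (b + 3)*(b - 5*t)*(b*t + t)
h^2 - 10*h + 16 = (h - 8)*(h - 2)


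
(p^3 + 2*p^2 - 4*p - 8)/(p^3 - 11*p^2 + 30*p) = (p^3 + 2*p^2 - 4*p - 8)/(p*(p^2 - 11*p + 30))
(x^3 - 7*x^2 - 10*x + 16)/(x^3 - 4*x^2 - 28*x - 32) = (x - 1)/(x + 2)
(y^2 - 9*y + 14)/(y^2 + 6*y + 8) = (y^2 - 9*y + 14)/(y^2 + 6*y + 8)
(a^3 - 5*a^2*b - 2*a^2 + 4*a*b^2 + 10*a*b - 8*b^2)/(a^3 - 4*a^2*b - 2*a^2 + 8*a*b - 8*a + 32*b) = (a^2 - a*b - 2*a + 2*b)/(a^2 - 2*a - 8)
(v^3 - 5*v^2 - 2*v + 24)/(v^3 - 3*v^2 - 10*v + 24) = (v^2 - v - 6)/(v^2 + v - 6)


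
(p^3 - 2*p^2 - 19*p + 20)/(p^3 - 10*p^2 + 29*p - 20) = (p + 4)/(p - 4)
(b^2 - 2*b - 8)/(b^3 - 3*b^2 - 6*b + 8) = 1/(b - 1)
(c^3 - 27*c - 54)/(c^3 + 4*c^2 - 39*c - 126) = (c + 3)/(c + 7)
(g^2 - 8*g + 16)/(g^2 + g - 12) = (g^2 - 8*g + 16)/(g^2 + g - 12)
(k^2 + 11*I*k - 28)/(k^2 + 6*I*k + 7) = (k + 4*I)/(k - I)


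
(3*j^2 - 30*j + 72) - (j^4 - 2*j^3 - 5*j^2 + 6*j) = -j^4 + 2*j^3 + 8*j^2 - 36*j + 72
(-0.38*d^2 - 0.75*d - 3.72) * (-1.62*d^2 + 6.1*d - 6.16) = 0.6156*d^4 - 1.103*d^3 + 3.7922*d^2 - 18.072*d + 22.9152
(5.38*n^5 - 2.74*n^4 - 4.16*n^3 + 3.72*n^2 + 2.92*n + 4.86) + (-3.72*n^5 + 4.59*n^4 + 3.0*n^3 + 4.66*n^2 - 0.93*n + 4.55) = 1.66*n^5 + 1.85*n^4 - 1.16*n^3 + 8.38*n^2 + 1.99*n + 9.41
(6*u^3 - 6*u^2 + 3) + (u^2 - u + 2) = 6*u^3 - 5*u^2 - u + 5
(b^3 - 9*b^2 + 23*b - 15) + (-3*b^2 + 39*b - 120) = b^3 - 12*b^2 + 62*b - 135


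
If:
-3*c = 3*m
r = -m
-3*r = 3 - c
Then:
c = -3/2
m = 3/2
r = -3/2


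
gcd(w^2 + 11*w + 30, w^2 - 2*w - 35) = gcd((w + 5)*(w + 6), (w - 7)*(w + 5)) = w + 5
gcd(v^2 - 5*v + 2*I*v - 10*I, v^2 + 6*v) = 1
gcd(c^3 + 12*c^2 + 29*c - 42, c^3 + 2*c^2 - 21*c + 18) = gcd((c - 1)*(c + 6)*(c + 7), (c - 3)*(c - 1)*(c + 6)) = c^2 + 5*c - 6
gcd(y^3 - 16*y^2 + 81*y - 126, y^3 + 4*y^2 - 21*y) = y - 3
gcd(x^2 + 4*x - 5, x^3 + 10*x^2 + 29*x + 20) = x + 5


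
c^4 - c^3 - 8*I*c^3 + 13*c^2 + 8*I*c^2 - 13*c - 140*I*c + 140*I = (c - 1)*(c - 7*I)*(c - 5*I)*(c + 4*I)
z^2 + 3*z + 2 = (z + 1)*(z + 2)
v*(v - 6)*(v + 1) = v^3 - 5*v^2 - 6*v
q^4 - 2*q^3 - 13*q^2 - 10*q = q*(q - 5)*(q + 1)*(q + 2)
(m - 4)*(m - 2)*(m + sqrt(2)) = m^3 - 6*m^2 + sqrt(2)*m^2 - 6*sqrt(2)*m + 8*m + 8*sqrt(2)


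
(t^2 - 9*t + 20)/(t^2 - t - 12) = (t - 5)/(t + 3)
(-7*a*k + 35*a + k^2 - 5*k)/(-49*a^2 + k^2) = (k - 5)/(7*a + k)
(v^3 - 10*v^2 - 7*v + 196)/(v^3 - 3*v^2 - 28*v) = (v - 7)/v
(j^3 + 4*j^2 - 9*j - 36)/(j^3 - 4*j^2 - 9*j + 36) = (j + 4)/(j - 4)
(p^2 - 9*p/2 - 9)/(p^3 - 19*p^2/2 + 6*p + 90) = (2*p + 3)/(2*p^2 - 7*p - 30)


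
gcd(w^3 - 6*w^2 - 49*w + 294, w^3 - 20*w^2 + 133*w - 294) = w^2 - 13*w + 42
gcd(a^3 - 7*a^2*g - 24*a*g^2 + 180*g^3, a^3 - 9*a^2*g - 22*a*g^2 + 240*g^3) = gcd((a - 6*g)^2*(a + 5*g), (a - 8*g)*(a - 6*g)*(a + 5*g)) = a^2 - a*g - 30*g^2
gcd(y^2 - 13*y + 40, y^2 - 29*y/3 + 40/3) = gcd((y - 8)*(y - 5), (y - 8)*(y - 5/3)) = y - 8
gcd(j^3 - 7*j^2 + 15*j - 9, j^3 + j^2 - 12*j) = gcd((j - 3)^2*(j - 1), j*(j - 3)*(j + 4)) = j - 3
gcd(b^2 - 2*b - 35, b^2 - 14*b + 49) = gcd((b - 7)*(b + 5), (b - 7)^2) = b - 7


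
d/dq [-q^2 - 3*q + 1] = -2*q - 3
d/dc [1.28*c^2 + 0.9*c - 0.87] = 2.56*c + 0.9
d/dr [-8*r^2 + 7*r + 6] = 7 - 16*r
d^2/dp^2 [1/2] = 0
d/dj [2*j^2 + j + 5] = 4*j + 1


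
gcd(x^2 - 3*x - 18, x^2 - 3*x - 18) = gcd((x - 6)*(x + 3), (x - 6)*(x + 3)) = x^2 - 3*x - 18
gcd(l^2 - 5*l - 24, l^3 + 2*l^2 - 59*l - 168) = l^2 - 5*l - 24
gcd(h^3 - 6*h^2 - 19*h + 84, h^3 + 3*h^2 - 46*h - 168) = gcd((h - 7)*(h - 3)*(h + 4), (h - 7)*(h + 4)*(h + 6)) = h^2 - 3*h - 28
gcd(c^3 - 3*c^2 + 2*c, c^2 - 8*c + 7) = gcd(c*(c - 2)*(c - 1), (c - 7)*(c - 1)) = c - 1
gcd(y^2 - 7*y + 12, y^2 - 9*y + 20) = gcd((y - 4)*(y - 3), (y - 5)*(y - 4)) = y - 4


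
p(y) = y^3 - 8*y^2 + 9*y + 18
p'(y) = 3*y^2 - 16*y + 9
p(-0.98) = 0.56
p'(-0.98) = 27.56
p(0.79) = 20.61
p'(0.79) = -1.77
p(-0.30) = 14.55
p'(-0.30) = 14.07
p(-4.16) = -229.88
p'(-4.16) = 127.48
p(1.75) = 14.61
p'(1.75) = -9.81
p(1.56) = 16.37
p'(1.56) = -8.66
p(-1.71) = -25.78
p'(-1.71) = 45.13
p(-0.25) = 15.23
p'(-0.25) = 13.19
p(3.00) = 0.00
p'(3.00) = -12.00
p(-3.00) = -108.00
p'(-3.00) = 84.00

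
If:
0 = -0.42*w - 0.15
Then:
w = -0.36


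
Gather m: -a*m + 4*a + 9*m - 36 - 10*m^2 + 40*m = 4*a - 10*m^2 + m*(49 - a) - 36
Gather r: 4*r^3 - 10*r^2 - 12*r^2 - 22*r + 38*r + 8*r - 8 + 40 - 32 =4*r^3 - 22*r^2 + 24*r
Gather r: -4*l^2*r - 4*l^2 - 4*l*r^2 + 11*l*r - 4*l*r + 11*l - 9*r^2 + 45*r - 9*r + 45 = -4*l^2 + 11*l + r^2*(-4*l - 9) + r*(-4*l^2 + 7*l + 36) + 45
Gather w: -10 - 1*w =-w - 10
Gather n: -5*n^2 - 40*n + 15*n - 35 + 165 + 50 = -5*n^2 - 25*n + 180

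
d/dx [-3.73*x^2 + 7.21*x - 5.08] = 7.21 - 7.46*x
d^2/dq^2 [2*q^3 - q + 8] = 12*q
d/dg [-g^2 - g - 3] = -2*g - 1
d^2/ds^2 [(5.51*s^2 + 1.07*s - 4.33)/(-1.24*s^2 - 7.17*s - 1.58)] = (1.4210854715202e-14*s^4 + 94.6861519999999*s^3 + 104.718*s^2 + 243.561048*s + 424.967278)/(1.906624*s^6 + 33.073776*s^5 + 198.529332*s^4 + 452.886597*s^3 + 252.964794*s^2 + 53.697564*s + 3.944312)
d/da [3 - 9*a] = -9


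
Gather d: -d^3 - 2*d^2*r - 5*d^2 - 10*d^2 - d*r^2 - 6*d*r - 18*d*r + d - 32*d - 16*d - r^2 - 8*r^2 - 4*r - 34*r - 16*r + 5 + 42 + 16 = -d^3 + d^2*(-2*r - 15) + d*(-r^2 - 24*r - 47) - 9*r^2 - 54*r + 63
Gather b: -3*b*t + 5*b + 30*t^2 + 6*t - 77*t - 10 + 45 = b*(5 - 3*t) + 30*t^2 - 71*t + 35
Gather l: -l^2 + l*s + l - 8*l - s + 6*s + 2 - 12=-l^2 + l*(s - 7) + 5*s - 10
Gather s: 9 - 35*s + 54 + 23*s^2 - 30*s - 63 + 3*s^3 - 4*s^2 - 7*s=3*s^3 + 19*s^2 - 72*s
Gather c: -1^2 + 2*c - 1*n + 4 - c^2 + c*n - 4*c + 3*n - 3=-c^2 + c*(n - 2) + 2*n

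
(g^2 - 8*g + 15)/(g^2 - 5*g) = (g - 3)/g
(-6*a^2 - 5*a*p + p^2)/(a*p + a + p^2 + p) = (-6*a + p)/(p + 1)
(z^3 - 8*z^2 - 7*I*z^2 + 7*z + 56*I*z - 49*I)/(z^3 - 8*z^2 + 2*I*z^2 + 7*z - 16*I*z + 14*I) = (z - 7*I)/(z + 2*I)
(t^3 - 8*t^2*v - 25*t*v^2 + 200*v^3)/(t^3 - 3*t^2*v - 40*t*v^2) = (t - 5*v)/t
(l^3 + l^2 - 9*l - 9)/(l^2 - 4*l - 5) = (l^2 - 9)/(l - 5)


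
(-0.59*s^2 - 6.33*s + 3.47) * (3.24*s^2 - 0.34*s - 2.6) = -1.9116*s^4 - 20.3086*s^3 + 14.929*s^2 + 15.2782*s - 9.022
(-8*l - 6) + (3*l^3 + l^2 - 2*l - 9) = 3*l^3 + l^2 - 10*l - 15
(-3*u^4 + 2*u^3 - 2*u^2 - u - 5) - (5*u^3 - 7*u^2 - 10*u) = -3*u^4 - 3*u^3 + 5*u^2 + 9*u - 5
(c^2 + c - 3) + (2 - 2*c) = c^2 - c - 1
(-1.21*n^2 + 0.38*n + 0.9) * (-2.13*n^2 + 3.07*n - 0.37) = 2.5773*n^4 - 4.5241*n^3 - 0.3027*n^2 + 2.6224*n - 0.333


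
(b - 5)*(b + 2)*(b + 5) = b^3 + 2*b^2 - 25*b - 50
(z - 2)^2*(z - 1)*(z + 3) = z^4 - 2*z^3 - 7*z^2 + 20*z - 12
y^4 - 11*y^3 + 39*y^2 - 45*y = y*(y - 5)*(y - 3)^2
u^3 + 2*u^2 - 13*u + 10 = (u - 2)*(u - 1)*(u + 5)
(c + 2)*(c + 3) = c^2 + 5*c + 6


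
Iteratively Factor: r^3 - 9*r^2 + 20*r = (r)*(r^2 - 9*r + 20) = r*(r - 4)*(r - 5)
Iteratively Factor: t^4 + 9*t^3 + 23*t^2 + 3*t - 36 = (t - 1)*(t^3 + 10*t^2 + 33*t + 36) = (t - 1)*(t + 3)*(t^2 + 7*t + 12) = (t - 1)*(t + 3)^2*(t + 4)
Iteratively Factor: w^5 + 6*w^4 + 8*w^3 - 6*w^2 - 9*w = (w + 1)*(w^4 + 5*w^3 + 3*w^2 - 9*w) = (w + 1)*(w + 3)*(w^3 + 2*w^2 - 3*w) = (w - 1)*(w + 1)*(w + 3)*(w^2 + 3*w) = w*(w - 1)*(w + 1)*(w + 3)*(w + 3)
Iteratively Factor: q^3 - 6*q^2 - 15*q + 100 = (q - 5)*(q^2 - q - 20) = (q - 5)*(q + 4)*(q - 5)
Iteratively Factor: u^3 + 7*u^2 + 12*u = (u + 3)*(u^2 + 4*u) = u*(u + 3)*(u + 4)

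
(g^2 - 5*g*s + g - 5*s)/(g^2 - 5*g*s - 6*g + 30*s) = (g + 1)/(g - 6)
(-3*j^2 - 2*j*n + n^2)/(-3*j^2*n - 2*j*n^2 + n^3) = 1/n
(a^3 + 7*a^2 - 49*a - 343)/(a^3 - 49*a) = (a + 7)/a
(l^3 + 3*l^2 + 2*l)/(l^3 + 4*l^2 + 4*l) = (l + 1)/(l + 2)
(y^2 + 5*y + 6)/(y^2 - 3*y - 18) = (y + 2)/(y - 6)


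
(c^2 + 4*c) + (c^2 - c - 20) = 2*c^2 + 3*c - 20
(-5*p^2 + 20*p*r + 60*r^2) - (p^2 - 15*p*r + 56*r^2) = -6*p^2 + 35*p*r + 4*r^2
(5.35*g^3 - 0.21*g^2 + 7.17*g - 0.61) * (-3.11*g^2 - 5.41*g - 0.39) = -16.6385*g^5 - 28.2904*g^4 - 23.2491*g^3 - 36.8107*g^2 + 0.5038*g + 0.2379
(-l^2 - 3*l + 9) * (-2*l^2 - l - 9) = 2*l^4 + 7*l^3 - 6*l^2 + 18*l - 81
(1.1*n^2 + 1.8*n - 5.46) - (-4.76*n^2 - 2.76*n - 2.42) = 5.86*n^2 + 4.56*n - 3.04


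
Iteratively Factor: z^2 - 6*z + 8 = (z - 4)*(z - 2)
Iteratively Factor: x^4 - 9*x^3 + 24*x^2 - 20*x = (x)*(x^3 - 9*x^2 + 24*x - 20) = x*(x - 2)*(x^2 - 7*x + 10) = x*(x - 5)*(x - 2)*(x - 2)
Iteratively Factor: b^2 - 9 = (b - 3)*(b + 3)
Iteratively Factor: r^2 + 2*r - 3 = (r - 1)*(r + 3)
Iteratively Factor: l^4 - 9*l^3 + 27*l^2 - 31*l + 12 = (l - 1)*(l^3 - 8*l^2 + 19*l - 12) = (l - 3)*(l - 1)*(l^2 - 5*l + 4) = (l - 4)*(l - 3)*(l - 1)*(l - 1)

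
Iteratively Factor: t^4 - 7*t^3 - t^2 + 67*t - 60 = (t - 4)*(t^3 - 3*t^2 - 13*t + 15) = (t - 4)*(t + 3)*(t^2 - 6*t + 5) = (t - 5)*(t - 4)*(t + 3)*(t - 1)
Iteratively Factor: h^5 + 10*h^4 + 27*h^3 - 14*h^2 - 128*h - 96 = (h + 1)*(h^4 + 9*h^3 + 18*h^2 - 32*h - 96) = (h + 1)*(h + 4)*(h^3 + 5*h^2 - 2*h - 24) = (h + 1)*(h + 4)^2*(h^2 + h - 6) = (h + 1)*(h + 3)*(h + 4)^2*(h - 2)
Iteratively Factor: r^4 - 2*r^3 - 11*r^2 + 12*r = (r)*(r^3 - 2*r^2 - 11*r + 12) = r*(r + 3)*(r^2 - 5*r + 4) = r*(r - 1)*(r + 3)*(r - 4)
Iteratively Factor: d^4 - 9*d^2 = (d)*(d^3 - 9*d) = d*(d - 3)*(d^2 + 3*d) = d*(d - 3)*(d + 3)*(d)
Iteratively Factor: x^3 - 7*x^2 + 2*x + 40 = (x - 5)*(x^2 - 2*x - 8) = (x - 5)*(x + 2)*(x - 4)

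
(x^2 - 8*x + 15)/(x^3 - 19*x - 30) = (x - 3)/(x^2 + 5*x + 6)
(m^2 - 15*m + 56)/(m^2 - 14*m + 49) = (m - 8)/(m - 7)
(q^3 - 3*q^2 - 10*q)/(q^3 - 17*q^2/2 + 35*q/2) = 2*(q + 2)/(2*q - 7)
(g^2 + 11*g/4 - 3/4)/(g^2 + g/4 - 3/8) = 2*(4*g^2 + 11*g - 3)/(8*g^2 + 2*g - 3)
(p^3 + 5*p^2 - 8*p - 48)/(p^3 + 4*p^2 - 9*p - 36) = (p + 4)/(p + 3)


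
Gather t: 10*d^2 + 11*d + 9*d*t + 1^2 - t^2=10*d^2 + 9*d*t + 11*d - t^2 + 1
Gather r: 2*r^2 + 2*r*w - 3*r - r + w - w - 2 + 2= 2*r^2 + r*(2*w - 4)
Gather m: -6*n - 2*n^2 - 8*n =-2*n^2 - 14*n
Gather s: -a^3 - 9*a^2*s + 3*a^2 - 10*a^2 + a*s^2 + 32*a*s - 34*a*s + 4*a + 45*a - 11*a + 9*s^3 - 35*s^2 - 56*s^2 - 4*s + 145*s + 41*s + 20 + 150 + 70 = -a^3 - 7*a^2 + 38*a + 9*s^3 + s^2*(a - 91) + s*(-9*a^2 - 2*a + 182) + 240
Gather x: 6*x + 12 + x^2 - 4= x^2 + 6*x + 8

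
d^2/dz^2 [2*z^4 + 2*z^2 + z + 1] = 24*z^2 + 4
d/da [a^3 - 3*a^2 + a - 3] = 3*a^2 - 6*a + 1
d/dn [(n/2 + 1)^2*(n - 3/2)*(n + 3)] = n^3 + 33*n^2/8 + 11*n/4 - 3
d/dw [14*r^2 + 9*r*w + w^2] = 9*r + 2*w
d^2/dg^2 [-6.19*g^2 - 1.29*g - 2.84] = -12.3800000000000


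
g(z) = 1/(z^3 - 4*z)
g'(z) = (4 - 3*z^2)/(z^3 - 4*z)^2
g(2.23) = 0.46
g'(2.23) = -2.32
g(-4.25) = -0.02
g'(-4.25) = -0.01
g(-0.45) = 0.59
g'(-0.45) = 1.16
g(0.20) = -1.26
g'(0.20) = 6.19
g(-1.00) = 0.33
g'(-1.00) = 0.11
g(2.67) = 0.12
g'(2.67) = -0.25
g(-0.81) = 0.37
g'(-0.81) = 0.28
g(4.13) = 0.02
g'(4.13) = -0.02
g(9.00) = 0.00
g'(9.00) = 0.00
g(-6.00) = -0.00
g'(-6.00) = 0.00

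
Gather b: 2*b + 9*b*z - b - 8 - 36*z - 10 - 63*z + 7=b*(9*z + 1) - 99*z - 11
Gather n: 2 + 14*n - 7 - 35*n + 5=-21*n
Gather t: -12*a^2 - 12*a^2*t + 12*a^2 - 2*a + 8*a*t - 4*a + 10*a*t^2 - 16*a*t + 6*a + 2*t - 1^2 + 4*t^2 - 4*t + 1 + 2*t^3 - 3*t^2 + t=2*t^3 + t^2*(10*a + 1) + t*(-12*a^2 - 8*a - 1)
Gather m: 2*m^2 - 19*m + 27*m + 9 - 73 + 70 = 2*m^2 + 8*m + 6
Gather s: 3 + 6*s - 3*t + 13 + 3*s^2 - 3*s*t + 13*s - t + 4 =3*s^2 + s*(19 - 3*t) - 4*t + 20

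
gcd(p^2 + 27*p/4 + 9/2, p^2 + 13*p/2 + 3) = p + 6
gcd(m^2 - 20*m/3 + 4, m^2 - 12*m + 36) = m - 6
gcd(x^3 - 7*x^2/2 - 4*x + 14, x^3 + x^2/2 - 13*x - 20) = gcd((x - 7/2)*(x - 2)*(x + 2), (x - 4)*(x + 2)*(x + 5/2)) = x + 2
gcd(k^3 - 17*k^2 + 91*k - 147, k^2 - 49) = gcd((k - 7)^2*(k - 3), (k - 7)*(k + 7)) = k - 7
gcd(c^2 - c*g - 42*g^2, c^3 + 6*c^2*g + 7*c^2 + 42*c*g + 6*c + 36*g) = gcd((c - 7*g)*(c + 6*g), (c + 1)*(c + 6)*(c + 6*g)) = c + 6*g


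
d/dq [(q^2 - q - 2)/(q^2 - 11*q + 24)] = 2*(-5*q^2 + 26*q - 23)/(q^4 - 22*q^3 + 169*q^2 - 528*q + 576)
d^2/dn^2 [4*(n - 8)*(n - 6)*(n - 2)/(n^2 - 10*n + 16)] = 0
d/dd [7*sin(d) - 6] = 7*cos(d)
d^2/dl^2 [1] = 0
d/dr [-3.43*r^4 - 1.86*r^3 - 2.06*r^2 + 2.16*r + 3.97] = -13.72*r^3 - 5.58*r^2 - 4.12*r + 2.16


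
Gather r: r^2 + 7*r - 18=r^2 + 7*r - 18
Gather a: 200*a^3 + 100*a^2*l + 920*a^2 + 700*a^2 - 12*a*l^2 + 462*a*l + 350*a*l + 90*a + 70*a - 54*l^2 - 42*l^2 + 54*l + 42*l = 200*a^3 + a^2*(100*l + 1620) + a*(-12*l^2 + 812*l + 160) - 96*l^2 + 96*l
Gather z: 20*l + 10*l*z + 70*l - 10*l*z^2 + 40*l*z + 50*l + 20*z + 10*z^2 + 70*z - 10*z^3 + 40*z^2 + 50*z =140*l - 10*z^3 + z^2*(50 - 10*l) + z*(50*l + 140)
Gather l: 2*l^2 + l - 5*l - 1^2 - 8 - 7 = 2*l^2 - 4*l - 16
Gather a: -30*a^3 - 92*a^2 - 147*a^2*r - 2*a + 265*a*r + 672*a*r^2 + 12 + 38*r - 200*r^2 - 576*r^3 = -30*a^3 + a^2*(-147*r - 92) + a*(672*r^2 + 265*r - 2) - 576*r^3 - 200*r^2 + 38*r + 12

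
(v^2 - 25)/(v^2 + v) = (v^2 - 25)/(v*(v + 1))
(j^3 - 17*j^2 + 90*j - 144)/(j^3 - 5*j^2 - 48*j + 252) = (j^2 - 11*j + 24)/(j^2 + j - 42)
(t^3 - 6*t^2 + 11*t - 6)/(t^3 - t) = (t^2 - 5*t + 6)/(t*(t + 1))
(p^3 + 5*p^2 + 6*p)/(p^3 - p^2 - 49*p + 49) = p*(p^2 + 5*p + 6)/(p^3 - p^2 - 49*p + 49)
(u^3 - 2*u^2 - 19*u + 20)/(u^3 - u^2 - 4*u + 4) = (u^2 - u - 20)/(u^2 - 4)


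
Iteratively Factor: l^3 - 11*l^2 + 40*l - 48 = (l - 4)*(l^2 - 7*l + 12) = (l - 4)^2*(l - 3)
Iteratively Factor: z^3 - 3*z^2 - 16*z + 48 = (z - 4)*(z^2 + z - 12) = (z - 4)*(z - 3)*(z + 4)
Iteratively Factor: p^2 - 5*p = (p)*(p - 5)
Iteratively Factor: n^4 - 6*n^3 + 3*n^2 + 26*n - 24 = (n - 1)*(n^3 - 5*n^2 - 2*n + 24) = (n - 4)*(n - 1)*(n^2 - n - 6) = (n - 4)*(n - 3)*(n - 1)*(n + 2)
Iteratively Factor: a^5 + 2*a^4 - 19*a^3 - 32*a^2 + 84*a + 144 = (a + 4)*(a^4 - 2*a^3 - 11*a^2 + 12*a + 36) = (a + 2)*(a + 4)*(a^3 - 4*a^2 - 3*a + 18) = (a - 3)*(a + 2)*(a + 4)*(a^2 - a - 6) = (a - 3)*(a + 2)^2*(a + 4)*(a - 3)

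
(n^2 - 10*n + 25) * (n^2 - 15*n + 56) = n^4 - 25*n^3 + 231*n^2 - 935*n + 1400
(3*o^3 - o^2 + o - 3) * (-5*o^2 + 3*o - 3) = -15*o^5 + 14*o^4 - 17*o^3 + 21*o^2 - 12*o + 9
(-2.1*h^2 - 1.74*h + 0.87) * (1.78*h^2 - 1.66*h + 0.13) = -3.738*h^4 + 0.3888*h^3 + 4.164*h^2 - 1.6704*h + 0.1131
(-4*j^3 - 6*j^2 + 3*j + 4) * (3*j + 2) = -12*j^4 - 26*j^3 - 3*j^2 + 18*j + 8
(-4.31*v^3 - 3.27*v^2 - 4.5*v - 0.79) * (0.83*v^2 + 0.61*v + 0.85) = -3.5773*v^5 - 5.3432*v^4 - 9.3932*v^3 - 6.1802*v^2 - 4.3069*v - 0.6715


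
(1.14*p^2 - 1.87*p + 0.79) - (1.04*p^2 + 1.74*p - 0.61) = 0.0999999999999999*p^2 - 3.61*p + 1.4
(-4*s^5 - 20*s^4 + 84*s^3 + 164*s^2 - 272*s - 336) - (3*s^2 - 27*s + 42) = -4*s^5 - 20*s^4 + 84*s^3 + 161*s^2 - 245*s - 378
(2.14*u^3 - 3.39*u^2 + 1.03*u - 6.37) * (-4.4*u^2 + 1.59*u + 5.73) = -9.416*u^5 + 18.3186*u^4 + 2.3401*u^3 + 10.241*u^2 - 4.2264*u - 36.5001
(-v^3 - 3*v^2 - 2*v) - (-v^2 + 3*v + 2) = -v^3 - 2*v^2 - 5*v - 2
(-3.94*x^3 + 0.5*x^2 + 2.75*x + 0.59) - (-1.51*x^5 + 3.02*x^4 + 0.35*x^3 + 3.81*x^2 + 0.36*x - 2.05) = 1.51*x^5 - 3.02*x^4 - 4.29*x^3 - 3.31*x^2 + 2.39*x + 2.64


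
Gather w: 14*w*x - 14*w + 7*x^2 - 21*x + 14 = w*(14*x - 14) + 7*x^2 - 21*x + 14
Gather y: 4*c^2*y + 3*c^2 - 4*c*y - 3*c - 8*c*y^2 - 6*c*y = 3*c^2 - 8*c*y^2 - 3*c + y*(4*c^2 - 10*c)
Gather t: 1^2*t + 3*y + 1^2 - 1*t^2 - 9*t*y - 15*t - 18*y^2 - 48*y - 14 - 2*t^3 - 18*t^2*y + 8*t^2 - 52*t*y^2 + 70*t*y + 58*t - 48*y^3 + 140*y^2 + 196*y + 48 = -2*t^3 + t^2*(7 - 18*y) + t*(-52*y^2 + 61*y + 44) - 48*y^3 + 122*y^2 + 151*y + 35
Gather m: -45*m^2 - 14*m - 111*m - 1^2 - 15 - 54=-45*m^2 - 125*m - 70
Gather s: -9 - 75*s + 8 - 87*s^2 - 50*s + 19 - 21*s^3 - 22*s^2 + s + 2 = -21*s^3 - 109*s^2 - 124*s + 20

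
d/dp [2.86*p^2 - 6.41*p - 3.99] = 5.72*p - 6.41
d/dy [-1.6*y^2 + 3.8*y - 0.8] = 3.8 - 3.2*y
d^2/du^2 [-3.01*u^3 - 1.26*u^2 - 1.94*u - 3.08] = -18.06*u - 2.52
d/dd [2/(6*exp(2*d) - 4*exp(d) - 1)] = (8 - 24*exp(d))*exp(d)/(-6*exp(2*d) + 4*exp(d) + 1)^2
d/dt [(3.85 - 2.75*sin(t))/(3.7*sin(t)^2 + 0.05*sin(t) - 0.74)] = (10.175*sin(t)^2 - 28.49*sin(t) + 1.8425)*cos(t)/(13.69*sin(t)^4 + 0.37*sin(t)^3 - 5.4735*sin(t)^2 - 0.074*sin(t) + 0.5476)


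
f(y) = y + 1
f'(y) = 1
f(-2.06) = -1.06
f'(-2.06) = 1.00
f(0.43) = 1.43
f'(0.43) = 1.00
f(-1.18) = -0.18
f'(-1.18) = 1.00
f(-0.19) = 0.81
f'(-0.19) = 1.00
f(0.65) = 1.65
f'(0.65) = 1.00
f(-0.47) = 0.53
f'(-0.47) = 1.00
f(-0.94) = 0.06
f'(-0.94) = 1.00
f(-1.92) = -0.92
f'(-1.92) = 1.00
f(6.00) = 7.00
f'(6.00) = 1.00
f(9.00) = 10.00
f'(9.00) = 1.00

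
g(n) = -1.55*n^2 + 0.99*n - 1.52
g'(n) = 0.99 - 3.1*n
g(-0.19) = -1.76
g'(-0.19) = 1.58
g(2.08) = -6.17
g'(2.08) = -5.46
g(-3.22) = -20.78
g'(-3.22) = 10.97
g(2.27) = -7.26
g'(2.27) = -6.05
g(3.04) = -12.83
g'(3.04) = -8.43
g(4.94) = -34.45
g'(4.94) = -14.32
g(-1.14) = -4.66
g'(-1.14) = 4.52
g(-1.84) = -8.59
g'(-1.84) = 6.69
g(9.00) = -118.16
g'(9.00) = -26.91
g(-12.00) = -236.60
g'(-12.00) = 38.19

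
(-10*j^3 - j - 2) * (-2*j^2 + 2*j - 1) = 20*j^5 - 20*j^4 + 12*j^3 + 2*j^2 - 3*j + 2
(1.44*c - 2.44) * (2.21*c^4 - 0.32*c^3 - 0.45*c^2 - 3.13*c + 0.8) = 3.1824*c^5 - 5.8532*c^4 + 0.1328*c^3 - 3.4092*c^2 + 8.7892*c - 1.952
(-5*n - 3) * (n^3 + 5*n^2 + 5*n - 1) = -5*n^4 - 28*n^3 - 40*n^2 - 10*n + 3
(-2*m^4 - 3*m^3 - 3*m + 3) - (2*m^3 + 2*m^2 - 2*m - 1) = -2*m^4 - 5*m^3 - 2*m^2 - m + 4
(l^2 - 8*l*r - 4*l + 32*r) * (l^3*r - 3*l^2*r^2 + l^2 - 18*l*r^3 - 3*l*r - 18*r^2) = l^5*r - 11*l^4*r^2 - 4*l^4*r + l^4 + 6*l^3*r^3 + 44*l^3*r^2 - 11*l^3*r - 4*l^3 + 144*l^2*r^4 - 24*l^2*r^3 + 6*l^2*r^2 + 44*l^2*r - 576*l*r^4 + 144*l*r^3 - 24*l*r^2 - 576*r^3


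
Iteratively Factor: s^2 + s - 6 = (s - 2)*(s + 3)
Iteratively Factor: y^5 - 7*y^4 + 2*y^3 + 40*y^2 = (y - 4)*(y^4 - 3*y^3 - 10*y^2) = (y - 5)*(y - 4)*(y^3 + 2*y^2) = (y - 5)*(y - 4)*(y + 2)*(y^2) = y*(y - 5)*(y - 4)*(y + 2)*(y)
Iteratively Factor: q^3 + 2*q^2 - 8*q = (q + 4)*(q^2 - 2*q) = (q - 2)*(q + 4)*(q)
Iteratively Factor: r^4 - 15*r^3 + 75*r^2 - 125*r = (r - 5)*(r^3 - 10*r^2 + 25*r) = (r - 5)^2*(r^2 - 5*r) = r*(r - 5)^2*(r - 5)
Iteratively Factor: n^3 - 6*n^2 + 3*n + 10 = (n - 5)*(n^2 - n - 2) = (n - 5)*(n + 1)*(n - 2)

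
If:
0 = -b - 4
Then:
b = -4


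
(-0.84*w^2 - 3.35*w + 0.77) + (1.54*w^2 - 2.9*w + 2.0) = 0.7*w^2 - 6.25*w + 2.77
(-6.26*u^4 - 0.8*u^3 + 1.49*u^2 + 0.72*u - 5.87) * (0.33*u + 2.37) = -2.0658*u^5 - 15.1002*u^4 - 1.4043*u^3 + 3.7689*u^2 - 0.2307*u - 13.9119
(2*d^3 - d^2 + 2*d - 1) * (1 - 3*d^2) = -6*d^5 + 3*d^4 - 4*d^3 + 2*d^2 + 2*d - 1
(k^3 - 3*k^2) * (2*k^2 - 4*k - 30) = 2*k^5 - 10*k^4 - 18*k^3 + 90*k^2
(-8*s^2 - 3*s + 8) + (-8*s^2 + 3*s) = 8 - 16*s^2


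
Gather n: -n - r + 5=-n - r + 5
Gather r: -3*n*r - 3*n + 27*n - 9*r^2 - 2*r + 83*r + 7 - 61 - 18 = 24*n - 9*r^2 + r*(81 - 3*n) - 72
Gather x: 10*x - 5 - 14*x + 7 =2 - 4*x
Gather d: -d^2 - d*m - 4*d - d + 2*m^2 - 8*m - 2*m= -d^2 + d*(-m - 5) + 2*m^2 - 10*m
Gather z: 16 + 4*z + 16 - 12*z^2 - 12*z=-12*z^2 - 8*z + 32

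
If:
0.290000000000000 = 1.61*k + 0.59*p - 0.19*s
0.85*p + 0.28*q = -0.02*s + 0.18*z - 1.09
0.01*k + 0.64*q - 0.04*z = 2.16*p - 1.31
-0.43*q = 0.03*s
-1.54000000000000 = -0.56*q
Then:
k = -4.91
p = 1.18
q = 2.75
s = -39.42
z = 11.55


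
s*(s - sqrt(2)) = s^2 - sqrt(2)*s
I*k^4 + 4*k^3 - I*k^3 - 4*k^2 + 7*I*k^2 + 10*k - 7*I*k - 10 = (k - 1)*(k - 5*I)*(k + 2*I)*(I*k + 1)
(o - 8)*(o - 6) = o^2 - 14*o + 48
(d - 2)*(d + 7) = d^2 + 5*d - 14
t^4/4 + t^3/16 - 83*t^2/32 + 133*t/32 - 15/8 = (t/4 + 1)*(t - 3/2)*(t - 5/4)*(t - 1)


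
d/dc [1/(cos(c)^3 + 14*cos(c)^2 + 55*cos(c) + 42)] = (3*cos(c)^2 + 28*cos(c) + 55)*sin(c)/(cos(c)^3 + 14*cos(c)^2 + 55*cos(c) + 42)^2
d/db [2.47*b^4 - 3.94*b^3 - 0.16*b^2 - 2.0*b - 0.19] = 9.88*b^3 - 11.82*b^2 - 0.32*b - 2.0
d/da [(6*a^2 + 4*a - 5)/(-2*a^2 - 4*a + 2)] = (-4*a^2 + a - 3)/(a^4 + 4*a^3 + 2*a^2 - 4*a + 1)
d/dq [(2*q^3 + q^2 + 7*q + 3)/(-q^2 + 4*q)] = (-2*q^4 + 16*q^3 + 11*q^2 + 6*q - 12)/(q^2*(q^2 - 8*q + 16))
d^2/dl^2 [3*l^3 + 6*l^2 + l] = 18*l + 12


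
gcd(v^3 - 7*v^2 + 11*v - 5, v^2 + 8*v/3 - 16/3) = 1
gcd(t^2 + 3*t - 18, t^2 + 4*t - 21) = t - 3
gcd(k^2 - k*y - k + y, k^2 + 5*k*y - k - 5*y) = k - 1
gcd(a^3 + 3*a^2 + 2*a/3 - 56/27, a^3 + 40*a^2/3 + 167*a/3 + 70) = a + 7/3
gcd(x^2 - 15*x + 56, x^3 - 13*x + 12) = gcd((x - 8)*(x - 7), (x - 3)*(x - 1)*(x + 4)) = 1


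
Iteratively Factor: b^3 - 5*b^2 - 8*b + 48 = (b + 3)*(b^2 - 8*b + 16) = (b - 4)*(b + 3)*(b - 4)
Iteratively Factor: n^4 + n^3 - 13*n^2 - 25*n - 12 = (n - 4)*(n^3 + 5*n^2 + 7*n + 3) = (n - 4)*(n + 1)*(n^2 + 4*n + 3) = (n - 4)*(n + 1)*(n + 3)*(n + 1)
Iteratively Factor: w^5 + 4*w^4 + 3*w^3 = (w)*(w^4 + 4*w^3 + 3*w^2) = w*(w + 1)*(w^3 + 3*w^2) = w^2*(w + 1)*(w^2 + 3*w) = w^2*(w + 1)*(w + 3)*(w)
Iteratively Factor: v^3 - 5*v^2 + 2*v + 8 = (v - 2)*(v^2 - 3*v - 4) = (v - 4)*(v - 2)*(v + 1)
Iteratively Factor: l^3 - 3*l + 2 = (l + 2)*(l^2 - 2*l + 1) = (l - 1)*(l + 2)*(l - 1)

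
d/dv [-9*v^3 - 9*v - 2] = -27*v^2 - 9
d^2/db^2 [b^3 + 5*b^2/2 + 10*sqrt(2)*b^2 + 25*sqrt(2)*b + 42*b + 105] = 6*b + 5 + 20*sqrt(2)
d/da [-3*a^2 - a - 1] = -6*a - 1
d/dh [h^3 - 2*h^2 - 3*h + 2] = 3*h^2 - 4*h - 3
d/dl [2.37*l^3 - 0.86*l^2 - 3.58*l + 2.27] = 7.11*l^2 - 1.72*l - 3.58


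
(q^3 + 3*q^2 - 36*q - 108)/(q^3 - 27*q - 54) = (q + 6)/(q + 3)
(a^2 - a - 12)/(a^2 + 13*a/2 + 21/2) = 2*(a - 4)/(2*a + 7)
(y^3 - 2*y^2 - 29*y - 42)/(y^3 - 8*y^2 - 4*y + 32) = (y^2 - 4*y - 21)/(y^2 - 10*y + 16)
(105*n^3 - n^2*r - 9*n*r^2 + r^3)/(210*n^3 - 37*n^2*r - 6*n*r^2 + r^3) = (3*n + r)/(6*n + r)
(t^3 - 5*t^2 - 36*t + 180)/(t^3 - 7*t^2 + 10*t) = (t^2 - 36)/(t*(t - 2))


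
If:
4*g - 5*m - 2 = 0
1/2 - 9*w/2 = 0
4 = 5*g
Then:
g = 4/5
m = 6/25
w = 1/9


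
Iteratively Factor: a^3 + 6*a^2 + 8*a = (a + 2)*(a^2 + 4*a) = a*(a + 2)*(a + 4)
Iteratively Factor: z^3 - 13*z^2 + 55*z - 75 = (z - 5)*(z^2 - 8*z + 15) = (z - 5)^2*(z - 3)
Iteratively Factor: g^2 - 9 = (g - 3)*(g + 3)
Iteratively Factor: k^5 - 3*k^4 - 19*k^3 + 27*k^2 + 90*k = (k - 5)*(k^4 + 2*k^3 - 9*k^2 - 18*k) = (k - 5)*(k - 3)*(k^3 + 5*k^2 + 6*k) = (k - 5)*(k - 3)*(k + 2)*(k^2 + 3*k) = (k - 5)*(k - 3)*(k + 2)*(k + 3)*(k)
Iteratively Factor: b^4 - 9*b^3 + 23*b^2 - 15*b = (b)*(b^3 - 9*b^2 + 23*b - 15) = b*(b - 3)*(b^2 - 6*b + 5) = b*(b - 3)*(b - 1)*(b - 5)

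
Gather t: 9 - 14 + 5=0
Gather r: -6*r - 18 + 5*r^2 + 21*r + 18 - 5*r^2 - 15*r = 0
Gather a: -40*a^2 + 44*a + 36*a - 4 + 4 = -40*a^2 + 80*a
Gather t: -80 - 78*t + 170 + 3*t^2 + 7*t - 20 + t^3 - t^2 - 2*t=t^3 + 2*t^2 - 73*t + 70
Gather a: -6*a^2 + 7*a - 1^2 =-6*a^2 + 7*a - 1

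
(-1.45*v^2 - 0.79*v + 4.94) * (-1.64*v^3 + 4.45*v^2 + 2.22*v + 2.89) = 2.378*v^5 - 5.1569*v^4 - 14.8361*v^3 + 16.0387*v^2 + 8.6837*v + 14.2766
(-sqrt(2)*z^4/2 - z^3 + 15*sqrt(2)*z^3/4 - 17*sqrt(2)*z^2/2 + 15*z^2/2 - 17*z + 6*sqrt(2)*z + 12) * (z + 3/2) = -sqrt(2)*z^5/2 - z^4 + 3*sqrt(2)*z^4 - 23*sqrt(2)*z^3/8 + 6*z^3 - 27*sqrt(2)*z^2/4 - 23*z^2/4 - 27*z/2 + 9*sqrt(2)*z + 18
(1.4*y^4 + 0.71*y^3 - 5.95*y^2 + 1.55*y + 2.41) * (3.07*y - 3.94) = 4.298*y^5 - 3.3363*y^4 - 21.0639*y^3 + 28.2015*y^2 + 1.2917*y - 9.4954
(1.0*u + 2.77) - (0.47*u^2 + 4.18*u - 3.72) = -0.47*u^2 - 3.18*u + 6.49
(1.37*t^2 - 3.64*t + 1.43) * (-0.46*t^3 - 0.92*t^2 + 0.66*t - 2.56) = -0.6302*t^5 + 0.414*t^4 + 3.5952*t^3 - 7.2252*t^2 + 10.2622*t - 3.6608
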